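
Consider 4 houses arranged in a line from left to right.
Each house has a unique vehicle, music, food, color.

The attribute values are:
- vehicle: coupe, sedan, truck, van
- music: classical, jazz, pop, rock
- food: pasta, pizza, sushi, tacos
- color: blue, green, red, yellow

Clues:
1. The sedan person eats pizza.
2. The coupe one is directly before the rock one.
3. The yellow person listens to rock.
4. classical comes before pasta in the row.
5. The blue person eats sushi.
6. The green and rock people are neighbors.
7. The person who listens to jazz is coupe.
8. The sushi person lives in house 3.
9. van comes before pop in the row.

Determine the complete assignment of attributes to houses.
Solution:

House | Vehicle | Music | Food | Color
--------------------------------------
  1   | coupe | jazz | tacos | green
  2   | sedan | rock | pizza | yellow
  3   | van | classical | sushi | blue
  4   | truck | pop | pasta | red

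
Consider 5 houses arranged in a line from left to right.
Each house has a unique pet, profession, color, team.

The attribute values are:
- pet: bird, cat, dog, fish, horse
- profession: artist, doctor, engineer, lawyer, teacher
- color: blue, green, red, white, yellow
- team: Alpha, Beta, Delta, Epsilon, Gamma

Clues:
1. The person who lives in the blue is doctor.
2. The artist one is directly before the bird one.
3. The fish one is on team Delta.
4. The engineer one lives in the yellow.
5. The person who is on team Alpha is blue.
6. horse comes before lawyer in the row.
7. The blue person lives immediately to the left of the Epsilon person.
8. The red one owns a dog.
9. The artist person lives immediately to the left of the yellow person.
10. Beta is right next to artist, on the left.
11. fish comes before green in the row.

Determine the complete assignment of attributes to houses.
Solution:

House | Pet | Profession | Color | Team
---------------------------------------
  1   | dog | teacher | red | Beta
  2   | fish | artist | white | Delta
  3   | bird | engineer | yellow | Gamma
  4   | horse | doctor | blue | Alpha
  5   | cat | lawyer | green | Epsilon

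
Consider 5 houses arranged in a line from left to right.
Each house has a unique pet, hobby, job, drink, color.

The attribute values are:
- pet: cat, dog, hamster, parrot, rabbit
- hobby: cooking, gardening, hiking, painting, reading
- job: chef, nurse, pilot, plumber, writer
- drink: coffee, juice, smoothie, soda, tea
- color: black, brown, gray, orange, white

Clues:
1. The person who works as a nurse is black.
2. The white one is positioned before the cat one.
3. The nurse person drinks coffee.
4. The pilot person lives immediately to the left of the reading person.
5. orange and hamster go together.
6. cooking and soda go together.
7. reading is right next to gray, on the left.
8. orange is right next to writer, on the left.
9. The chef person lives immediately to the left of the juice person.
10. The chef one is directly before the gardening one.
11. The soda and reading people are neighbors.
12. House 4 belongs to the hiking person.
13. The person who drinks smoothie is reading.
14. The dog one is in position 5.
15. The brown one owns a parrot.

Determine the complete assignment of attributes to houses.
Solution:

House | Pet | Hobby | Job | Drink | Color
-----------------------------------------
  1   | rabbit | cooking | pilot | soda | white
  2   | hamster | reading | chef | smoothie | orange
  3   | cat | gardening | writer | juice | gray
  4   | parrot | hiking | plumber | tea | brown
  5   | dog | painting | nurse | coffee | black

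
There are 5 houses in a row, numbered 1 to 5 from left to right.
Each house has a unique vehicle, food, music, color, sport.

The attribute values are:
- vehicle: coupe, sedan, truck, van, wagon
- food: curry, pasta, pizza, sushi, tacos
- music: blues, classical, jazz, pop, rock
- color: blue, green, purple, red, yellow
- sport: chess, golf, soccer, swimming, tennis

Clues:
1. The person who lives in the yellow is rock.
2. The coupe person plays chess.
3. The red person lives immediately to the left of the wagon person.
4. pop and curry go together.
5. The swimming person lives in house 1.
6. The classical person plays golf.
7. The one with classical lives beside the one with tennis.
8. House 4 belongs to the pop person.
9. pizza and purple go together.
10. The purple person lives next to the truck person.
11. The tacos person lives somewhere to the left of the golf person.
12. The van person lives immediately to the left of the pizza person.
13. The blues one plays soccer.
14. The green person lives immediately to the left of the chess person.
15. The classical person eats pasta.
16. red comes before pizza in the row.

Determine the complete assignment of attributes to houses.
Solution:

House | Vehicle | Food | Music | Color | Sport
----------------------------------------------
  1   | van | tacos | jazz | red | swimming
  2   | wagon | pizza | blues | purple | soccer
  3   | truck | pasta | classical | blue | golf
  4   | sedan | curry | pop | green | tennis
  5   | coupe | sushi | rock | yellow | chess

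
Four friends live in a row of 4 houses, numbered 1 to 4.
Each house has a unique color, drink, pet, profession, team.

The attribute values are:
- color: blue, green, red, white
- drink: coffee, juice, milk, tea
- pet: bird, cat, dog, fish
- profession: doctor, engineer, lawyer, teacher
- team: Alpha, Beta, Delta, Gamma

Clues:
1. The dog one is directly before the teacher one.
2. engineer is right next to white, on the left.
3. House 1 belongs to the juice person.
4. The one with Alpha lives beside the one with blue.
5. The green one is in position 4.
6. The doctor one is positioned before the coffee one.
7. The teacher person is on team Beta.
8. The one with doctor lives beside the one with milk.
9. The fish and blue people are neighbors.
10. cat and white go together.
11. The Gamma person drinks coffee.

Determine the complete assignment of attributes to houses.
Solution:

House | Color | Drink | Pet | Profession | Team
-----------------------------------------------
  1   | red | juice | fish | doctor | Alpha
  2   | blue | milk | dog | engineer | Delta
  3   | white | tea | cat | teacher | Beta
  4   | green | coffee | bird | lawyer | Gamma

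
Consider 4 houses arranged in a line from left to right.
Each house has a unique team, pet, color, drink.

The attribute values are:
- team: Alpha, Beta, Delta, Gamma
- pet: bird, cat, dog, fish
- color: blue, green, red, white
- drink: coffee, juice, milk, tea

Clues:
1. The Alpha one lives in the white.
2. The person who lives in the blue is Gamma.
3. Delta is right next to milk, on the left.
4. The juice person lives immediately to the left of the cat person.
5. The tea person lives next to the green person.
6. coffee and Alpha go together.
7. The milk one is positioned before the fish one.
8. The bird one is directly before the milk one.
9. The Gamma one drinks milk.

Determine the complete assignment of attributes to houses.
Solution:

House | Team | Pet | Color | Drink
----------------------------------
  1   | Beta | dog | red | tea
  2   | Delta | bird | green | juice
  3   | Gamma | cat | blue | milk
  4   | Alpha | fish | white | coffee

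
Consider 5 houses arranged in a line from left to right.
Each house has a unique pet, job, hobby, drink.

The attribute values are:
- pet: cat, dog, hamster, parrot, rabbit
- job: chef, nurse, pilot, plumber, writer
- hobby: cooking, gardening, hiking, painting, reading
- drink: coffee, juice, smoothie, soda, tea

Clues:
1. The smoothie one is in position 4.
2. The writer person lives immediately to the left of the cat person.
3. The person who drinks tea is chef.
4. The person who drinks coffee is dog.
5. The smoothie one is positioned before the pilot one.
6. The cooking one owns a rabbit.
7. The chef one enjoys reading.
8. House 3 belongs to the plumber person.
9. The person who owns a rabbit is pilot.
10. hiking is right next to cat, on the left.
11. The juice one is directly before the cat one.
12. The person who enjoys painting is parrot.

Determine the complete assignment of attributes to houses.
Solution:

House | Pet | Job | Hobby | Drink
---------------------------------
  1   | hamster | writer | hiking | juice
  2   | cat | chef | reading | tea
  3   | dog | plumber | gardening | coffee
  4   | parrot | nurse | painting | smoothie
  5   | rabbit | pilot | cooking | soda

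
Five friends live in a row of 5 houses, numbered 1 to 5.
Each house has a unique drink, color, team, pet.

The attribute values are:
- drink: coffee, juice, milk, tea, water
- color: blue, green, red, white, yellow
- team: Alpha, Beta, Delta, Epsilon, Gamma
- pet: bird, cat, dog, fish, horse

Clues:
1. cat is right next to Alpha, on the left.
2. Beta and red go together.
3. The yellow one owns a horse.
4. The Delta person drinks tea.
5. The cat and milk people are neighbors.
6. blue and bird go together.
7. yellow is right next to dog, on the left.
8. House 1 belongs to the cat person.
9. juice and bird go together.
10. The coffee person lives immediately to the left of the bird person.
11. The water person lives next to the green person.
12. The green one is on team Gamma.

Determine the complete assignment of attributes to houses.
Solution:

House | Drink | Color | Team | Pet
----------------------------------
  1   | tea | white | Delta | cat
  2   | milk | yellow | Alpha | horse
  3   | water | red | Beta | dog
  4   | coffee | green | Gamma | fish
  5   | juice | blue | Epsilon | bird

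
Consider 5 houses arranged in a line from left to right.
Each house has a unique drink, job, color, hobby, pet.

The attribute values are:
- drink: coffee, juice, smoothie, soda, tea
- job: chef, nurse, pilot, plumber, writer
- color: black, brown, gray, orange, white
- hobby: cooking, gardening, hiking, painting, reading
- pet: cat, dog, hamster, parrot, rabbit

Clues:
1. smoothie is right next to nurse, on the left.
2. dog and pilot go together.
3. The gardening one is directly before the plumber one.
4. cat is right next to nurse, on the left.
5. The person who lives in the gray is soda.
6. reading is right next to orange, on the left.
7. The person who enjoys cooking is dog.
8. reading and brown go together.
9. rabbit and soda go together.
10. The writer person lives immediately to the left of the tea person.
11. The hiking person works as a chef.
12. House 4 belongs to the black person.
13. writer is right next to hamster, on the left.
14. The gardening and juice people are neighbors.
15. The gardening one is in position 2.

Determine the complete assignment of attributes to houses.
Solution:

House | Drink | Job | Color | Hobby | Pet
-----------------------------------------
  1   | smoothie | writer | brown | reading | cat
  2   | tea | nurse | orange | gardening | hamster
  3   | juice | plumber | white | painting | parrot
  4   | coffee | pilot | black | cooking | dog
  5   | soda | chef | gray | hiking | rabbit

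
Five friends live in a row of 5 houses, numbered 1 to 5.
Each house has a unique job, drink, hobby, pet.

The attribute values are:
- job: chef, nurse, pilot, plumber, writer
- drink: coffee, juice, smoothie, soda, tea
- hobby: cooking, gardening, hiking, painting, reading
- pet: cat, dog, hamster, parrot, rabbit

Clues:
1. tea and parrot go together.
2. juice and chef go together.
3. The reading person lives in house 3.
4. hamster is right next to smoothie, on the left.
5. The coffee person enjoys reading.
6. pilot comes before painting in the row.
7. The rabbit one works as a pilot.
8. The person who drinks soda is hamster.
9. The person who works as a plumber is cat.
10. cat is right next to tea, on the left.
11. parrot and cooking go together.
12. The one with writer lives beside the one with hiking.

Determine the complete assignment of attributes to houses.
Solution:

House | Job | Drink | Hobby | Pet
---------------------------------
  1   | writer | soda | gardening | hamster
  2   | pilot | smoothie | hiking | rabbit
  3   | plumber | coffee | reading | cat
  4   | nurse | tea | cooking | parrot
  5   | chef | juice | painting | dog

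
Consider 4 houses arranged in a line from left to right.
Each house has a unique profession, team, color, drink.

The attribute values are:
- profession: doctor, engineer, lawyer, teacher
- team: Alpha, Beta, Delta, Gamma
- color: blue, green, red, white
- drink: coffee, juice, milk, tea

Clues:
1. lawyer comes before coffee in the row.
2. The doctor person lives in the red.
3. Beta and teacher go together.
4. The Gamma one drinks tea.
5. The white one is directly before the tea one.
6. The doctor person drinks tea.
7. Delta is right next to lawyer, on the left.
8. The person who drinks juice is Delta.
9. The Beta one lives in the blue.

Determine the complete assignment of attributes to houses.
Solution:

House | Profession | Team | Color | Drink
-----------------------------------------
  1   | engineer | Delta | green | juice
  2   | lawyer | Alpha | white | milk
  3   | doctor | Gamma | red | tea
  4   | teacher | Beta | blue | coffee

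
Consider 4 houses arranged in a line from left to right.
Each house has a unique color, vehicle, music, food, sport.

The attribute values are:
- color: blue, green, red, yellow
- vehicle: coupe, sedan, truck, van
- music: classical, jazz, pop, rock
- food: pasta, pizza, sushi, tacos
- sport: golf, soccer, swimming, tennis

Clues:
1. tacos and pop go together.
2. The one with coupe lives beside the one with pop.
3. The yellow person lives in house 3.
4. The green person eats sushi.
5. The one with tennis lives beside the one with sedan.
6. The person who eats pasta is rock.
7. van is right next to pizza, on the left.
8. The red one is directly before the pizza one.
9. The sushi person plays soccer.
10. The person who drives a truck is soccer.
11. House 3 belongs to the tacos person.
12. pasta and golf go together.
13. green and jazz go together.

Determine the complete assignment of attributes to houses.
Solution:

House | Color | Vehicle | Music | Food | Sport
----------------------------------------------
  1   | red | van | rock | pasta | golf
  2   | blue | coupe | classical | pizza | tennis
  3   | yellow | sedan | pop | tacos | swimming
  4   | green | truck | jazz | sushi | soccer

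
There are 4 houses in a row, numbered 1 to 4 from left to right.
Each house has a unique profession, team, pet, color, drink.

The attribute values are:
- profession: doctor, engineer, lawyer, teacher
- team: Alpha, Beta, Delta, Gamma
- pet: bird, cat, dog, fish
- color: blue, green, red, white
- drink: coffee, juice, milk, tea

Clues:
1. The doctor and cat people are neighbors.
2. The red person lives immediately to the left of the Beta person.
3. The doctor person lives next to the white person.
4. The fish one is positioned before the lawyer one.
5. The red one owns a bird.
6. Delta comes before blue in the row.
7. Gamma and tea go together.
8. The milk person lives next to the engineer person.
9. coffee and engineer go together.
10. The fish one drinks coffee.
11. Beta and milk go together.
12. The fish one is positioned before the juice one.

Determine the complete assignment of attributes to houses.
Solution:

House | Profession | Team | Pet | Color | Drink
-----------------------------------------------
  1   | doctor | Gamma | bird | red | tea
  2   | teacher | Beta | cat | white | milk
  3   | engineer | Delta | fish | green | coffee
  4   | lawyer | Alpha | dog | blue | juice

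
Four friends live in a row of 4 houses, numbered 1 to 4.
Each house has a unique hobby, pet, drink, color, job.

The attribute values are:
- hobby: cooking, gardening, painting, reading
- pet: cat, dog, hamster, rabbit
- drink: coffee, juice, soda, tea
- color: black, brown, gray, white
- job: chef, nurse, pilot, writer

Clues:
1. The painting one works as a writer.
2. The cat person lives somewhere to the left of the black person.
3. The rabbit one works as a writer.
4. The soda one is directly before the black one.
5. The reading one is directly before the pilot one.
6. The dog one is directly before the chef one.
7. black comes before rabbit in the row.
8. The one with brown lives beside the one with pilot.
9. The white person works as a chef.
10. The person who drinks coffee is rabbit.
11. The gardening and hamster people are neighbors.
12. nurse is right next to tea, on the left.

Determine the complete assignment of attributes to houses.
Solution:

House | Hobby | Pet | Drink | Color | Job
-----------------------------------------
  1   | reading | cat | soda | brown | nurse
  2   | gardening | dog | tea | black | pilot
  3   | cooking | hamster | juice | white | chef
  4   | painting | rabbit | coffee | gray | writer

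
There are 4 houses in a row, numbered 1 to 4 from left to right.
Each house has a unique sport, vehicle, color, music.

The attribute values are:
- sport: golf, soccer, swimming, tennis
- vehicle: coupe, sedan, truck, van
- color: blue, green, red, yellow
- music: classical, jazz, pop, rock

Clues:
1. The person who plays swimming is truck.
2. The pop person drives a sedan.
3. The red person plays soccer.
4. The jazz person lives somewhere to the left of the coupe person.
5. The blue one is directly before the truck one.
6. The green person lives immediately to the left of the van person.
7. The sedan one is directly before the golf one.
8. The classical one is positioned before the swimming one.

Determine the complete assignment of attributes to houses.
Solution:

House | Sport | Vehicle | Color | Music
---------------------------------------
  1   | tennis | sedan | green | pop
  2   | golf | van | blue | classical
  3   | swimming | truck | yellow | jazz
  4   | soccer | coupe | red | rock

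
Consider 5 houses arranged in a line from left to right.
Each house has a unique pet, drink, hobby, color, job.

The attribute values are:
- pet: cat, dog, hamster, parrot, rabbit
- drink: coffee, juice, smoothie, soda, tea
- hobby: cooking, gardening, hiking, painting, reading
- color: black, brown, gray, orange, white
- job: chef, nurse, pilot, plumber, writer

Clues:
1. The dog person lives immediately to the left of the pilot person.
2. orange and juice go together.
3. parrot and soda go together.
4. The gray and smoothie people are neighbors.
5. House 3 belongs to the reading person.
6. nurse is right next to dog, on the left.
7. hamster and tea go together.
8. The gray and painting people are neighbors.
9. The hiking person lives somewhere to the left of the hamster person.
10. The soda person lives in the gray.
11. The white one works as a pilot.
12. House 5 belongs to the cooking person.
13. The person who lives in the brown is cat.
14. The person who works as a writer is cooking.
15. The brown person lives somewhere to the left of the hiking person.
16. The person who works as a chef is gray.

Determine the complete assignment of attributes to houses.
Solution:

House | Pet | Drink | Hobby | Color | Job
-----------------------------------------
  1   | parrot | soda | gardening | gray | chef
  2   | cat | smoothie | painting | brown | nurse
  3   | dog | juice | reading | orange | plumber
  4   | rabbit | coffee | hiking | white | pilot
  5   | hamster | tea | cooking | black | writer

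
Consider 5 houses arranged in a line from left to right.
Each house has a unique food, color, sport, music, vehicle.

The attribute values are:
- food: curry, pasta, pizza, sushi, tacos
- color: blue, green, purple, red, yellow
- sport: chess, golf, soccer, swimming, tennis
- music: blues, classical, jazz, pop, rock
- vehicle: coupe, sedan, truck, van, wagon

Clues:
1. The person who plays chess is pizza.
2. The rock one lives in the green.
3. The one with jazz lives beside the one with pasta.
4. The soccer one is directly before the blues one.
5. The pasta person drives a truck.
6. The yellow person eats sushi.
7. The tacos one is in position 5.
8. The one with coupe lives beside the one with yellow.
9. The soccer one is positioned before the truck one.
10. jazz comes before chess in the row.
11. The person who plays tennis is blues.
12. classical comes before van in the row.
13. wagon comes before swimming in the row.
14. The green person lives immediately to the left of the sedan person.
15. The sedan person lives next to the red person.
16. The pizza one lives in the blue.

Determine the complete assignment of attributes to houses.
Solution:

House | Food | Color | Sport | Music | Vehicle
----------------------------------------------
  1   | curry | green | golf | rock | coupe
  2   | sushi | yellow | soccer | jazz | sedan
  3   | pasta | red | tennis | blues | truck
  4   | pizza | blue | chess | classical | wagon
  5   | tacos | purple | swimming | pop | van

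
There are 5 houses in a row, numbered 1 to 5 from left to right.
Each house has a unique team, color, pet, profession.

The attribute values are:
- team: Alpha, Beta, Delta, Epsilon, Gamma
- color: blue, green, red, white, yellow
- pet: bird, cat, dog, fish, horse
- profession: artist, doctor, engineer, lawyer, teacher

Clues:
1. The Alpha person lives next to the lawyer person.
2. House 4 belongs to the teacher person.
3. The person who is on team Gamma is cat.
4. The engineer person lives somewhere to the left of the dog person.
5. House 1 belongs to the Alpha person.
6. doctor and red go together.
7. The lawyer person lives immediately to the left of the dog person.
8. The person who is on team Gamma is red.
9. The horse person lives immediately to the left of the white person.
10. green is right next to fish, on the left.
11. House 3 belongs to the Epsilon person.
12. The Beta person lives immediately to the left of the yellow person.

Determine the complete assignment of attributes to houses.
Solution:

House | Team | Color | Pet | Profession
---------------------------------------
  1   | Alpha | green | horse | engineer
  2   | Beta | white | fish | lawyer
  3   | Epsilon | yellow | dog | artist
  4   | Delta | blue | bird | teacher
  5   | Gamma | red | cat | doctor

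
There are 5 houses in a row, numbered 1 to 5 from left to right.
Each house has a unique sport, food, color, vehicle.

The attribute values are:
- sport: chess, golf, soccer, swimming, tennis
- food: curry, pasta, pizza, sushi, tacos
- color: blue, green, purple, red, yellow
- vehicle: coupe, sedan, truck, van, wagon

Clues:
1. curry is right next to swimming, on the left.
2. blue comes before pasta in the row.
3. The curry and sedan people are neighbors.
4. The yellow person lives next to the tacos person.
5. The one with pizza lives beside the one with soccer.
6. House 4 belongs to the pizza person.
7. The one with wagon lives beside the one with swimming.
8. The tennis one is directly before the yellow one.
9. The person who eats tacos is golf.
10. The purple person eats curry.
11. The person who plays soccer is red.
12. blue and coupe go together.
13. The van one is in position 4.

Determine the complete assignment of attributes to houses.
Solution:

House | Sport | Food | Color | Vehicle
--------------------------------------
  1   | tennis | curry | purple | wagon
  2   | swimming | sushi | yellow | sedan
  3   | golf | tacos | blue | coupe
  4   | chess | pizza | green | van
  5   | soccer | pasta | red | truck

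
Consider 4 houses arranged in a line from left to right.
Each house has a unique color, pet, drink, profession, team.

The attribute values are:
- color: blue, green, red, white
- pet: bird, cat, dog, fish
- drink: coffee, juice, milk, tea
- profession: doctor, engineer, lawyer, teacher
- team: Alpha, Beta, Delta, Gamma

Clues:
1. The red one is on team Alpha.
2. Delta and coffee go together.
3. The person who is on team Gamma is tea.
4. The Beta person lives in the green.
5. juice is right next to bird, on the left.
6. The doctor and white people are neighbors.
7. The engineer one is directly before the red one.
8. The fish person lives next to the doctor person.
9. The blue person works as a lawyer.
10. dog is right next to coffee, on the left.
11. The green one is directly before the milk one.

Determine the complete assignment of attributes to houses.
Solution:

House | Color | Pet | Drink | Profession | Team
-----------------------------------------------
  1   | green | fish | juice | engineer | Beta
  2   | red | bird | milk | doctor | Alpha
  3   | white | dog | tea | teacher | Gamma
  4   | blue | cat | coffee | lawyer | Delta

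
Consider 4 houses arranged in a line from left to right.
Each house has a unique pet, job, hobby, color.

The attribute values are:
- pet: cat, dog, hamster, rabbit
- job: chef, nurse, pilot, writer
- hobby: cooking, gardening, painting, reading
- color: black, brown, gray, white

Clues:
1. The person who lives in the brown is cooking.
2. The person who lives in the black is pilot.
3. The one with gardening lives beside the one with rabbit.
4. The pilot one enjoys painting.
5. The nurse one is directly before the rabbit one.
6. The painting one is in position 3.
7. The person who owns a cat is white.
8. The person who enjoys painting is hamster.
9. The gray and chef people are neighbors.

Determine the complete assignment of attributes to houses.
Solution:

House | Pet | Job | Hobby | Color
---------------------------------
  1   | dog | nurse | gardening | gray
  2   | rabbit | chef | cooking | brown
  3   | hamster | pilot | painting | black
  4   | cat | writer | reading | white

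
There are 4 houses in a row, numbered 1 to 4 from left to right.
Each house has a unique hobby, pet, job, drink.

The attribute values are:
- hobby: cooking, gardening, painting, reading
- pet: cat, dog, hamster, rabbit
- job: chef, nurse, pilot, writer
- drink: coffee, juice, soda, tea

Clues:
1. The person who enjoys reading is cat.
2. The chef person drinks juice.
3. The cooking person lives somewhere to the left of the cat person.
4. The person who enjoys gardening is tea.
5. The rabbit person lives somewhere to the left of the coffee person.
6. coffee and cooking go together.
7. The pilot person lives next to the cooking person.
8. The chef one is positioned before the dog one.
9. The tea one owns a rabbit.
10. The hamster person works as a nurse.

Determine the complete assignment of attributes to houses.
Solution:

House | Hobby | Pet | Job | Drink
---------------------------------
  1   | gardening | rabbit | pilot | tea
  2   | cooking | hamster | nurse | coffee
  3   | reading | cat | chef | juice
  4   | painting | dog | writer | soda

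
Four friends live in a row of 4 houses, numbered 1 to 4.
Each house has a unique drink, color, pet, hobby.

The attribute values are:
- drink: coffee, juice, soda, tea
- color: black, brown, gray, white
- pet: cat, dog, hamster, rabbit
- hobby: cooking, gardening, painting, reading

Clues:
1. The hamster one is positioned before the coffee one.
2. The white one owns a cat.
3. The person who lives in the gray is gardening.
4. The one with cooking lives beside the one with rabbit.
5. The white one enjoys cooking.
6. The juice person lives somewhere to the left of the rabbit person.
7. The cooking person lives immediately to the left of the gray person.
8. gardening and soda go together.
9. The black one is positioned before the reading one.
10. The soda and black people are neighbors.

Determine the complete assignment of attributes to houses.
Solution:

House | Drink | Color | Pet | Hobby
-----------------------------------
  1   | juice | white | cat | cooking
  2   | soda | gray | rabbit | gardening
  3   | tea | black | hamster | painting
  4   | coffee | brown | dog | reading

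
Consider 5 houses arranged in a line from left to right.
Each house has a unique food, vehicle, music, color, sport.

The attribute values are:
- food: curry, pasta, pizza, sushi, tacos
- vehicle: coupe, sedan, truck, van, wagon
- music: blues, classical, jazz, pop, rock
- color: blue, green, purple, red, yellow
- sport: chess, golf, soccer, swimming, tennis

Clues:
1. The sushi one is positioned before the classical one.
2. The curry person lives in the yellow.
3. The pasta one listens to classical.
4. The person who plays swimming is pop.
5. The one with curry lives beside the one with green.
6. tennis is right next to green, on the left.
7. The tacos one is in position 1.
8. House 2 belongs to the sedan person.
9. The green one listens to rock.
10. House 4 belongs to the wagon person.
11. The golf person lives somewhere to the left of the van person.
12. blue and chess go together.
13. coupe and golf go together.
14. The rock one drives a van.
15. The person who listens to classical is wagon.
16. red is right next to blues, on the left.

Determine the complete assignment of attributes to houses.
Solution:

House | Food | Vehicle | Music | Color | Sport
----------------------------------------------
  1   | tacos | coupe | jazz | red | golf
  2   | curry | sedan | blues | yellow | tennis
  3   | sushi | van | rock | green | soccer
  4   | pasta | wagon | classical | blue | chess
  5   | pizza | truck | pop | purple | swimming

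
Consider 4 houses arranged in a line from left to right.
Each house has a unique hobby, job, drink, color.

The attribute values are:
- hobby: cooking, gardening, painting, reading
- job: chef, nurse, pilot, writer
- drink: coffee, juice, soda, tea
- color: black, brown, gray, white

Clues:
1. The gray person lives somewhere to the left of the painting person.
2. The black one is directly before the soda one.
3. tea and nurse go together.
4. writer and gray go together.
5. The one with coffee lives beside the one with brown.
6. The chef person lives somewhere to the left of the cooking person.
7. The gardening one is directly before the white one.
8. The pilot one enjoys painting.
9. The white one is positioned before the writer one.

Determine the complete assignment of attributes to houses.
Solution:

House | Hobby | Job | Drink | Color
-----------------------------------
  1   | gardening | nurse | tea | black
  2   | reading | chef | soda | white
  3   | cooking | writer | coffee | gray
  4   | painting | pilot | juice | brown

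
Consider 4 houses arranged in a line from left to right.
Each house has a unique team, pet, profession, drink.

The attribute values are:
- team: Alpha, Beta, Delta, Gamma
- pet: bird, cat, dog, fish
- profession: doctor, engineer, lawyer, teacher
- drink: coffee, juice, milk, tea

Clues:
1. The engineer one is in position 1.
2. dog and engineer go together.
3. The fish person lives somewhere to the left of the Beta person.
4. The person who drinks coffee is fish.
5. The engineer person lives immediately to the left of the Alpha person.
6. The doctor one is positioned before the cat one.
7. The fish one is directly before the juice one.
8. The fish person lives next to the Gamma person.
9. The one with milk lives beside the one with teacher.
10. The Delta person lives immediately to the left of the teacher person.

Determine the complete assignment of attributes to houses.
Solution:

House | Team | Pet | Profession | Drink
---------------------------------------
  1   | Delta | dog | engineer | milk
  2   | Alpha | fish | teacher | coffee
  3   | Gamma | bird | doctor | juice
  4   | Beta | cat | lawyer | tea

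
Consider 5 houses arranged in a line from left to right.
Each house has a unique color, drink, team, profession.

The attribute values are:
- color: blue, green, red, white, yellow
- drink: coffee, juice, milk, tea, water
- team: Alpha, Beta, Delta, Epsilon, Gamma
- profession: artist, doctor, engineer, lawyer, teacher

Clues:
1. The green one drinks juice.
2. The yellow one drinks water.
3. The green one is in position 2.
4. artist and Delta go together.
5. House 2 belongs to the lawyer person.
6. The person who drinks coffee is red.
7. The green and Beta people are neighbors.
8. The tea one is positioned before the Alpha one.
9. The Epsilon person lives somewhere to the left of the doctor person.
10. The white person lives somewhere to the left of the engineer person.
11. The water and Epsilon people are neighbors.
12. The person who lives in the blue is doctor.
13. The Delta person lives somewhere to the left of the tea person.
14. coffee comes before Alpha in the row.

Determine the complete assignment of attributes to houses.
Solution:

House | Color | Drink | Team | Profession
-----------------------------------------
  1   | yellow | water | Delta | artist
  2   | green | juice | Epsilon | lawyer
  3   | white | tea | Beta | teacher
  4   | red | coffee | Gamma | engineer
  5   | blue | milk | Alpha | doctor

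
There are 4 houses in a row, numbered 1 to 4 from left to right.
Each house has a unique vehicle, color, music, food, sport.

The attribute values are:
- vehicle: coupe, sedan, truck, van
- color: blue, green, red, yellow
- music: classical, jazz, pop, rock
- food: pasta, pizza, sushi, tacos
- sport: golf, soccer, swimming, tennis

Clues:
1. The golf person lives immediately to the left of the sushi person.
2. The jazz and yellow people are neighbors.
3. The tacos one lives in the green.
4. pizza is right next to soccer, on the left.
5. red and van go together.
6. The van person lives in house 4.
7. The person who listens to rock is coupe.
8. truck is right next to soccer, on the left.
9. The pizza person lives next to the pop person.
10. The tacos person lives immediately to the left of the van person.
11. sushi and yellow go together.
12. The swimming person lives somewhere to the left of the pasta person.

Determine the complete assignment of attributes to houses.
Solution:

House | Vehicle | Color | Music | Food | Sport
----------------------------------------------
  1   | truck | blue | jazz | pizza | golf
  2   | sedan | yellow | pop | sushi | soccer
  3   | coupe | green | rock | tacos | swimming
  4   | van | red | classical | pasta | tennis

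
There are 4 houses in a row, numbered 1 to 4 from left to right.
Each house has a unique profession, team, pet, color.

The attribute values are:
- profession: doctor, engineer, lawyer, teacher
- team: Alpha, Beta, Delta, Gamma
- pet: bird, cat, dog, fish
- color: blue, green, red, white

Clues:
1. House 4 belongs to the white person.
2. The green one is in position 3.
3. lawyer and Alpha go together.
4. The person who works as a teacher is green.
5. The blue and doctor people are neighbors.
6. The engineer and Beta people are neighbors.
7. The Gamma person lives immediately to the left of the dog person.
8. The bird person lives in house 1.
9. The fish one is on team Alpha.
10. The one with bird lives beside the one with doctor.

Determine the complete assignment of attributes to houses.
Solution:

House | Profession | Team | Pet | Color
---------------------------------------
  1   | engineer | Gamma | bird | blue
  2   | doctor | Beta | dog | red
  3   | teacher | Delta | cat | green
  4   | lawyer | Alpha | fish | white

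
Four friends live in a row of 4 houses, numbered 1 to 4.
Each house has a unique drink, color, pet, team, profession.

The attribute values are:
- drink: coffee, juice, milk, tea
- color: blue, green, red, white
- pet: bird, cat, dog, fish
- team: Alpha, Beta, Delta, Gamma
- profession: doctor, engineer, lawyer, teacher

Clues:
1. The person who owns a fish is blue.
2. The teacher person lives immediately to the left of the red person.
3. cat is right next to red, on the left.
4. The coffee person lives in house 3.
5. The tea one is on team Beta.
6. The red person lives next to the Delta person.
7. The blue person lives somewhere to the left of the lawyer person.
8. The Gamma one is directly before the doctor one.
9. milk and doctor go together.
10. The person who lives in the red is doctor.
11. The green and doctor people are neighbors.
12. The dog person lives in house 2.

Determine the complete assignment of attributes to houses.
Solution:

House | Drink | Color | Pet | Team | Profession
-----------------------------------------------
  1   | juice | green | cat | Gamma | teacher
  2   | milk | red | dog | Alpha | doctor
  3   | coffee | blue | fish | Delta | engineer
  4   | tea | white | bird | Beta | lawyer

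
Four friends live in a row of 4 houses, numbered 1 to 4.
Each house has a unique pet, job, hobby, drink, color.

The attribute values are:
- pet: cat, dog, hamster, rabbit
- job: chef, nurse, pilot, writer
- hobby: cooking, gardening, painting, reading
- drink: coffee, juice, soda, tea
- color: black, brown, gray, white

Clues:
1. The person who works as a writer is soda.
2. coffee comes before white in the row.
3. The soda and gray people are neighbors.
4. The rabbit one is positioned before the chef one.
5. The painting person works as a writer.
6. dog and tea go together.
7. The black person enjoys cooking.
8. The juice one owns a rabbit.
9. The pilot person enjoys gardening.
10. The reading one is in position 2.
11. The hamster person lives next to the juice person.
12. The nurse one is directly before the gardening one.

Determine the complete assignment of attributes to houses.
Solution:

House | Pet | Job | Hobby | Drink | Color
-----------------------------------------
  1   | cat | writer | painting | soda | brown
  2   | hamster | nurse | reading | coffee | gray
  3   | rabbit | pilot | gardening | juice | white
  4   | dog | chef | cooking | tea | black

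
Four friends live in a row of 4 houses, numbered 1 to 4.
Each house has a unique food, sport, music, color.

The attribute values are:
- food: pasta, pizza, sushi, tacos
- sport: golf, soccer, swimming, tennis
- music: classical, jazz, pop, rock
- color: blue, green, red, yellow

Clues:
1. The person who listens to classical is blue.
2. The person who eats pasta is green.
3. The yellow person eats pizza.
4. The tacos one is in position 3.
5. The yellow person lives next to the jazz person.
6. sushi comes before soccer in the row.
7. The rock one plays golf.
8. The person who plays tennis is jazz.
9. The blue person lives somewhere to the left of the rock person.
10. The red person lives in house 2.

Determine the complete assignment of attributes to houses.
Solution:

House | Food | Sport | Music | Color
------------------------------------
  1   | pizza | swimming | pop | yellow
  2   | sushi | tennis | jazz | red
  3   | tacos | soccer | classical | blue
  4   | pasta | golf | rock | green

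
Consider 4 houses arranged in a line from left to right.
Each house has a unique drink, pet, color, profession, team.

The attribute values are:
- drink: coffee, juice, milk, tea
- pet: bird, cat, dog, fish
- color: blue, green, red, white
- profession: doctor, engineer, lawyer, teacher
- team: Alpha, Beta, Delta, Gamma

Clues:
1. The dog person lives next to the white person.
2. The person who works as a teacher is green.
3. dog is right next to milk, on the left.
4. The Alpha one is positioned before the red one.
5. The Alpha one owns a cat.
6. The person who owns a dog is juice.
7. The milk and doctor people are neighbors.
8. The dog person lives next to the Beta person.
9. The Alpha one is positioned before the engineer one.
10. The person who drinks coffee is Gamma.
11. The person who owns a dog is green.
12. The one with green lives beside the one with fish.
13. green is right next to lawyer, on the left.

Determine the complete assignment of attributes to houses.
Solution:

House | Drink | Pet | Color | Profession | Team
-----------------------------------------------
  1   | juice | dog | green | teacher | Delta
  2   | milk | fish | white | lawyer | Beta
  3   | tea | cat | blue | doctor | Alpha
  4   | coffee | bird | red | engineer | Gamma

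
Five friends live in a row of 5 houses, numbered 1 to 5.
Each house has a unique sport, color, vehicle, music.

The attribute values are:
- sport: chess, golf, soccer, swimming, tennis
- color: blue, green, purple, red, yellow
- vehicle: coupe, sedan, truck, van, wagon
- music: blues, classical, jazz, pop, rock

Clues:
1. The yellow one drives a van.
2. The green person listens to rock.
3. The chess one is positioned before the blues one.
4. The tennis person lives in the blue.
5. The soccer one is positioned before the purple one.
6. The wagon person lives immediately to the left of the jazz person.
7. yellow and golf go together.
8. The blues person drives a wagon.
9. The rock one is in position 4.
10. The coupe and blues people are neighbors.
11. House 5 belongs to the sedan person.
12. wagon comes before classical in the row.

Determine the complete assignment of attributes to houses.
Solution:

House | Sport | Color | Vehicle | Music
---------------------------------------
  1   | chess | red | coupe | pop
  2   | tennis | blue | wagon | blues
  3   | golf | yellow | van | jazz
  4   | soccer | green | truck | rock
  5   | swimming | purple | sedan | classical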